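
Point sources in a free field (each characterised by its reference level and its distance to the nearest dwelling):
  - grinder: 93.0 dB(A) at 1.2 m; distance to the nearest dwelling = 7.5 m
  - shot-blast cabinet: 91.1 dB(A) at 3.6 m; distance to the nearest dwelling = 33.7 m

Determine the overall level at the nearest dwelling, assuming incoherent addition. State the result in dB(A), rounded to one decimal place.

Propagate each source to the receiver with L = L_ref − 20·log₁₀(r/r_ref), then add intensities.
grinder: 93.0 − 20·log₁₀(7.5/1.2) = 93.0 − 15.92 = 77.08 dB(A).
shot-blast cabinet: 91.1 − 20·log₁₀(33.7/3.6) = 91.1 − 19.43 = 71.67 dB(A).
Σ 10^(L/10) = 6.578e+07 → L_total = 10·log₁₀(6.578e+07) = 78.18 dB(A).

78.2 dB(A)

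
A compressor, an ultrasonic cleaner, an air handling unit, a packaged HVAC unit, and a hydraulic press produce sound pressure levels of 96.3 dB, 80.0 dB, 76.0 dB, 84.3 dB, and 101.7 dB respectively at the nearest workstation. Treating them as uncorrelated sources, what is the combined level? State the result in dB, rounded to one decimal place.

Incoherent sources combine by intensity addition: L_total = 10·log₁₀(Σ 10^(L_i/10)).
Σ 10^(L/10) = 10^(96.3/10) + 10^(80.0/10) + 10^(76.0/10) + 10^(84.3/10) + 10^(101.7/10) = 1.947e+10.
L_total = 10·log₁₀(1.947e+10) = 102.89 dB.

102.9 dB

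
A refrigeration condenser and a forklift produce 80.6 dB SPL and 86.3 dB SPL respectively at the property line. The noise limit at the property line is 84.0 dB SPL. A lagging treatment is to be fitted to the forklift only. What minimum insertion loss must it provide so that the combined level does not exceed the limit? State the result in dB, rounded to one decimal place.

5.0 dB

Everything except the forklift sums to 10^(80.6/10) = 1.148e+08 in linear terms, 80.60 dB SPL.
To meet 84.0 dB SPL overall, the treated forklift may contribute at most 10^(84.0/10) − 1.148e+08 = 1.364e+08, i.e. 81.35 dB SPL.
So the forklift must be reduced from 86.3 to 81.35 dB SPL: IL = 4.95 dB.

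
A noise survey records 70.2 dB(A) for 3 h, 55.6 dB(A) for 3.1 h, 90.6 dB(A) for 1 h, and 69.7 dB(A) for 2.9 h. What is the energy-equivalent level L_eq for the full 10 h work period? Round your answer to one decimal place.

80.8 dB(A)

L_eq = 10·log₁₀[(1/T)·Σ tᵢ·10^(Lᵢ/10)] with T = 10 h.
Σ tᵢ·10^(Lᵢ/10) = 3·10^(70.2/10) + 3.1·10^(55.6/10) + 1·10^(90.6/10) + 2.9·10^(69.7/10) = 1.208e+09.
L_eq = 10·log₁₀(1.208e+09/10) = 80.82 dB(A).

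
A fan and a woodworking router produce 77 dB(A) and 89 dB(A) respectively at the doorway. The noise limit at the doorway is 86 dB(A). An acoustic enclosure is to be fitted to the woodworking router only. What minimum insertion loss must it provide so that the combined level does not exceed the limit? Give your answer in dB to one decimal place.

Fixed contribution from the other source: Σ 10^(L/10) = 10^(77/10) = 5.012e+07 (77.00 dB(A)).
To meet 86 dB(A) overall, the treated woodworking router may contribute at most 10^(86/10) − 5.012e+07 = 3.480e+08, i.e. 85.42 dB(A).
Required insertion loss = 89 − 85.42 = 3.58 dB.

3.6 dB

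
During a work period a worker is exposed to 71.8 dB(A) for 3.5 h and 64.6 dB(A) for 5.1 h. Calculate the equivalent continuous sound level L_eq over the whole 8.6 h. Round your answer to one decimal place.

69.0 dB(A)

The energy average is taken in the linear domain: L_eq = 10·log₁₀[(Σ tᵢ·10^(Lᵢ/10))/T], T = 8.6 h.
Σ tᵢ·10^(Lᵢ/10) = 3.5·10^(71.8/10) + 5.1·10^(64.6/10) = 6.768e+07.
L_eq = 10·log₁₀(6.768e+07/8.6) = 68.96 dB(A).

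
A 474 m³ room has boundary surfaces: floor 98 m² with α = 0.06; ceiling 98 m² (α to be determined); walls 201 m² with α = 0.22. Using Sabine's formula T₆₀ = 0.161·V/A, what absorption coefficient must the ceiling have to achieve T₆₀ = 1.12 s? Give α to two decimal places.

Required total absorption A = 0.161·474/1.12 = 68.14 m².
Absorption from the other surfaces = 98·0.06 + 201·0.22 = 50.10 m², so the ceiling must supply 18.04 m² over 98 m².
α = 18.04/98 = 0.184.

0.18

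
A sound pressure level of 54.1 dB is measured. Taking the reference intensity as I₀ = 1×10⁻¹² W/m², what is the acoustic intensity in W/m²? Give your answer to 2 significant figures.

I = I₀·10^(L/10) = 10⁻¹² × 10^(54.1/10) = 10^(-6.590).

2.6e-07 W/m²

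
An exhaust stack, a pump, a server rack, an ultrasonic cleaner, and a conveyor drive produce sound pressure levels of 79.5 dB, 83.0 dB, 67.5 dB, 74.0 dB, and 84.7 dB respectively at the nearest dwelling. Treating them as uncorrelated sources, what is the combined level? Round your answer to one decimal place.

Incoherent sources combine by intensity addition: L_total = 10·log₁₀(Σ 10^(L_i/10)).
Σ 10^(L/10) = 10^(79.5/10) + 10^(83.0/10) + 10^(67.5/10) + 10^(74.0/10) + 10^(84.7/10) = 6.145e+08.
L_total = 10·log₁₀(6.145e+08) = 87.89 dB.

87.9 dB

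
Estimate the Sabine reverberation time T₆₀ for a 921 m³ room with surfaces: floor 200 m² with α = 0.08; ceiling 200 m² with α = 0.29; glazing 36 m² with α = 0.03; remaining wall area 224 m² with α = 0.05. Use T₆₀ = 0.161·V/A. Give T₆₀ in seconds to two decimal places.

1.72 s

A = Σ Sᵢαᵢ = 200·0.08 + 200·0.29 + 36·0.03 + 224·0.05 = 86.28 m².
T₆₀ = 0.161 × 921 / 86.28 = 1.719 s.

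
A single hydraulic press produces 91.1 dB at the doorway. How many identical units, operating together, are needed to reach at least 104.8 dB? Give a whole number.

24

Need L₁ + 10·log₁₀ N ≥ 104.8, i.e. log₁₀ N ≥ 1.37.
N ≥ 10^(13.7/10) = 23.442, so N = 24.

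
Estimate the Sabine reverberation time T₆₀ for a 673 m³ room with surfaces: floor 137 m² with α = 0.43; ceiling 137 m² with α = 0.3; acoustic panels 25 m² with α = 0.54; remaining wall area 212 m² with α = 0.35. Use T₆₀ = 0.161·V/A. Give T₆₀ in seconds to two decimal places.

A = Σ Sᵢαᵢ = 137·0.43 + 137·0.3 + 25·0.54 + 212·0.35 = 187.71 m².
T₆₀ = 0.161 × 673 / 187.71 = 0.577 s.

0.58 s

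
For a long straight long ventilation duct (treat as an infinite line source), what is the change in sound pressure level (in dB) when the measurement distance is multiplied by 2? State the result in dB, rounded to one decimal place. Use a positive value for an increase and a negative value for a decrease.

A line source loses 3 dB per doubling of distance; generally ΔL = −10·log₁₀(r₂/r₁).
ΔL = −10·log₁₀(2) = -3.01 dB.

-3.0 dB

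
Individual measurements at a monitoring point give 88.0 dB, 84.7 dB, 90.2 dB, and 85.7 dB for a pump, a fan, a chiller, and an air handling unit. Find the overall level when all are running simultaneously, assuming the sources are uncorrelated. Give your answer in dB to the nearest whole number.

Incoherent sources combine by intensity addition: L_total = 10·log₁₀(Σ 10^(L_i/10)).
Σ 10^(L/10) = 10^(88.0/10) + 10^(84.7/10) + 10^(90.2/10) + 10^(85.7/10) = 2.345e+09.
L_total = 10·log₁₀(2.345e+09) = 93.70 dB.

94 dB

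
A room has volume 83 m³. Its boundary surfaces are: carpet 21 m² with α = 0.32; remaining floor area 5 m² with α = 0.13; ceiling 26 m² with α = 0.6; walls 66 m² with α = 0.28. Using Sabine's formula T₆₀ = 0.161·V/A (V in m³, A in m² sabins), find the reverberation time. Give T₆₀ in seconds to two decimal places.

0.32 s

Total absorption A = 21·0.32 + 5·0.13 + 26·0.6 + 66·0.28 = 41.45 m² sabins.
T₆₀ = 0.161·V/A = 0.161·83/41.45 = 0.322 s.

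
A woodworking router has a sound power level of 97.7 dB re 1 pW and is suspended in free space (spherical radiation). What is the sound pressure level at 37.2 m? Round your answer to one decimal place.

Free-field spherical radiation: L_p = L_w − 10·log₁₀(4π·r²), r = 37.2 m.
4π·r² = 1.739e+04 m², 10·log₁₀ of that is 42.403 dB.
L_p = 97.7 − 42.403 = 55.30 dB.

55.3 dB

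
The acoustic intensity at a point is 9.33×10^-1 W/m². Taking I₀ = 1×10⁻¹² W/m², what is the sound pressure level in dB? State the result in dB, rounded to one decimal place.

119.7 dB

L = 10·log₁₀(I/I₀) = 10·log₁₀(9.33×10^-1/10⁻¹²) = 10·log₁₀(9.33×10^11).
L = 10·(0.9699 + 11) = 119.70 dB.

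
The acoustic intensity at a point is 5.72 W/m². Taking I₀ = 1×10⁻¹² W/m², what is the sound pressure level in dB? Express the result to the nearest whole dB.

Dividing by I₀ shifts the exponent by 12: I/I₀ = 5.72×10^12.
L = 10·(0.7574 + 12) = 127.57 dB.

128 dB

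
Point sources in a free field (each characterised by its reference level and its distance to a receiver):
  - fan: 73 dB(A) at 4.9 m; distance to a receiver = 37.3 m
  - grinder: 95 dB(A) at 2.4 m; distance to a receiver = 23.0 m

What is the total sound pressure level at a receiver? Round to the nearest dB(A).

75 dB(A)

Apply inverse-square spreading to bring every level to the receiver, then sum 10^(L/10).
fan: 73 − 20·log₁₀(37.3/4.9) = 73 − 17.63 = 55.37 dB(A).
grinder: 95 − 20·log₁₀(23.0/2.4) = 95 − 19.63 = 75.37 dB(A).
Σ 10^(L/10) = 3.478e+07 → L_total = 10·log₁₀(3.478e+07) = 75.41 dB(A).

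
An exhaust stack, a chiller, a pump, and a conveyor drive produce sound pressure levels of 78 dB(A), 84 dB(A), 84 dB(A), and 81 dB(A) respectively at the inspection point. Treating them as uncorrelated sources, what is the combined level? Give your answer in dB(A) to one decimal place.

Incoherent sources combine by intensity addition: L_total = 10·log₁₀(Σ 10^(L_i/10)).
Σ 10^(L/10) = 10^(78/10) + 10^(84/10) + 10^(84/10) + 10^(81/10) = 6.914e+08.
L_total = 10·log₁₀(6.914e+08) = 88.40 dB(A).

88.4 dB(A)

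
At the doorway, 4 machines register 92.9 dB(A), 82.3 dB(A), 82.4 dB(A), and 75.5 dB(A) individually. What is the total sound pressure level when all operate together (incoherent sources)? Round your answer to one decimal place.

93.7 dB(A)

For uncorrelated sources the intensities add, so convert each level to linear form, sum, and take 10·log₁₀ of the total.
Σ 10^(L/10) = 10^(92.9/10) + 10^(82.3/10) + 10^(82.4/10) + 10^(75.5/10) = 2.329e+09.
L_total = 10·log₁₀(2.329e+09) = 93.67 dB(A).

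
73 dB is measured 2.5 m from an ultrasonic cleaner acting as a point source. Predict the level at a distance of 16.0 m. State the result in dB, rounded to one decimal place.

56.9 dB

For a point source, L₂ = L₁ − 20·log₁₀(r₂/r₁).
L₂ = 73 − 20·log₁₀(16.0/2.5) = 73 − 16.124 = 56.88 dB.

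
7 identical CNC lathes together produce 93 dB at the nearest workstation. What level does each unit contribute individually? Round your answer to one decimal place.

7 equal contributions raise the level by 10·log₁₀ 7 = 8.451 dB, so each unit alone gives 93 − 8.451.

84.5 dB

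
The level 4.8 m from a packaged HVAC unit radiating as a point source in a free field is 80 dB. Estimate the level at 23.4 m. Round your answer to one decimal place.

66.2 dB

For a point source, L₂ = L₁ − 20·log₁₀(r₂/r₁).
L₂ = 80 − 20·log₁₀(23.4/4.8) = 80 − 13.759 = 66.24 dB.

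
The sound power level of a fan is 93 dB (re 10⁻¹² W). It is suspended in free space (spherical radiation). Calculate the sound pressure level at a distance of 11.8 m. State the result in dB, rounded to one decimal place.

60.6 dB

The power spreads over a sphere of area 4π·r², so L_p = L_w − 10·log₁₀(4π·r²).
4π·r² = 1750 m², 10·log₁₀ of that is 32.430 dB.
L_p = 93 − 32.430 = 60.57 dB.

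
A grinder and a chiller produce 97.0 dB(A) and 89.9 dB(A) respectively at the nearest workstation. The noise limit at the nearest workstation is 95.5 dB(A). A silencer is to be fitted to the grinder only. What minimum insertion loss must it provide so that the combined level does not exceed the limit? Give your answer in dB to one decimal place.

Everything except the grinder sums to 10^(89.9/10) = 9.772e+08 in linear terms, 89.90 dB(A).
The limit corresponds to 10^(95.5/10) = 3.548e+09; subtracting the fixed part leaves 2.571e+09 for the grinder, i.e. 94.10 dB(A).
So the grinder must be reduced from 97.0 to 94.10 dB(A): IL = 2.90 dB.

2.9 dB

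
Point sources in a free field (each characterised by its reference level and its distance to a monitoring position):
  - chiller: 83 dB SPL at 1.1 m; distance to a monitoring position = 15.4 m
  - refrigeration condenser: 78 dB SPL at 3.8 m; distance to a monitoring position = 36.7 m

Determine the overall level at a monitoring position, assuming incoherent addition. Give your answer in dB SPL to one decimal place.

First find each source's level at the receiver (point-source: −20·log₁₀(r/r_ref)), then combine on an intensity basis.
chiller: 83 − 20·log₁₀(15.4/1.1) = 83 − 22.92 = 60.08 dB SPL.
refrigeration condenser: 78 − 20·log₁₀(36.7/3.8) = 78 − 19.70 = 58.30 dB SPL.
Σ 10^(L/10) = 1.694e+06 → L_total = 10·log₁₀(1.694e+06) = 62.29 dB SPL.

62.3 dB SPL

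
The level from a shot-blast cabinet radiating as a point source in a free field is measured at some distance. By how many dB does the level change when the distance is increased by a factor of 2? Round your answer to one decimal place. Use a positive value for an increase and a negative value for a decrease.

-6.0 dB

Point-source spreading: ΔL = −20·log₁₀(r₂/r₁).
ΔL = −20·log₁₀(2) = -6.02 dB.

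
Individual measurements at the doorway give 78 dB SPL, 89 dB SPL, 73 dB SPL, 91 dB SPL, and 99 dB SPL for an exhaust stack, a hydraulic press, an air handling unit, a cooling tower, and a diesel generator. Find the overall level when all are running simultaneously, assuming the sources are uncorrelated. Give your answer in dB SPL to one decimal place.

100.0 dB SPL

Incoherent sources combine by intensity addition: L_total = 10·log₁₀(Σ 10^(L_i/10)).
Σ 10^(L/10) = 10^(78/10) + 10^(89/10) + 10^(73/10) + 10^(91/10) + 10^(99/10) = 1.008e+10.
L_total = 10·log₁₀(1.008e+10) = 100.03 dB SPL.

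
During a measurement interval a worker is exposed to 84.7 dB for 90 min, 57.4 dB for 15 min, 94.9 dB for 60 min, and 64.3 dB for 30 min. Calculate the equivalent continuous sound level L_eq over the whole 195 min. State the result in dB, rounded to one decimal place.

90.4 dB

L_eq = 10·log₁₀[(1/T)·Σ tᵢ·10^(Lᵢ/10)] with T = 195 min.
Σ tᵢ·10^(Lᵢ/10) = 90·10^(84.7/10) + 15·10^(57.4/10) + 60·10^(94.9/10) + 30·10^(64.3/10) = 2.121e+11.
L_eq = 10·log₁₀(2.121e+11/195) = 90.36 dB.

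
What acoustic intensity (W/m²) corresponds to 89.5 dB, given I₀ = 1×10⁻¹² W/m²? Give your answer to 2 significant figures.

0.00089 W/m²

L = 10·log₁₀(I/I₀) ⇒ I = I₀·10^(L/10) = 10⁻¹² × 10^8.95.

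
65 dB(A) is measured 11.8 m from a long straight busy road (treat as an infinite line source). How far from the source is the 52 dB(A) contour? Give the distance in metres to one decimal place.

Line-source spreading drops the level by 10·log₁₀(r₂/r₁); inverting, r₂/r₁ = 10^(ΔL/10).
r₂ = 11.8·10^((65−52)/10) = 11.8·10^(13.0/10) = 235.44 m.

235.4 m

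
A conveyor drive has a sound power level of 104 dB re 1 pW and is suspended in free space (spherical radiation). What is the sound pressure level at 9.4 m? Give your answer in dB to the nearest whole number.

Free-field spherical radiation: L_p = L_w − 10·log₁₀(4π·r²), r = 9.4 m.
4π·r² = 1110 m², 10·log₁₀ of that is 30.455 dB.
L_p = 104 − 30.455 = 73.55 dB.

74 dB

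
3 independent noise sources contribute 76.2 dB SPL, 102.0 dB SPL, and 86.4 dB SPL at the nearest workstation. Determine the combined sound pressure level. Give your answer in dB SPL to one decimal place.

102.1 dB SPL

For uncorrelated sources the intensities add, so convert each level to linear form, sum, and take 10·log₁₀ of the total.
Σ 10^(L/10) = 10^(76.2/10) + 10^(102.0/10) + 10^(86.4/10) = 1.633e+10.
L_total = 10·log₁₀(1.633e+10) = 102.13 dB SPL.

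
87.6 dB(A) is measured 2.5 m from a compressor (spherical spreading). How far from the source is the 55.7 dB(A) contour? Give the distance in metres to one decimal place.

For a point source L₁ − L₂ = 20·log₁₀(r₂/r₁), so r₂ = r₁·10^((L₁−L₂)/20).
r₂ = 2.5·10^((87.6−55.7)/20) = 2.5·10^(31.9/20) = 98.39 m.

98.4 m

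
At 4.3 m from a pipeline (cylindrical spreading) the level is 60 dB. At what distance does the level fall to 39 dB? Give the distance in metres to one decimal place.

541.3 m

The 21.0 dB drop corresponds to a distance ratio of 10^(21.0/10) for a line source.
r₂ = 4.3·10^((60−39)/10) = 4.3·10^(21.0/10) = 541.34 m.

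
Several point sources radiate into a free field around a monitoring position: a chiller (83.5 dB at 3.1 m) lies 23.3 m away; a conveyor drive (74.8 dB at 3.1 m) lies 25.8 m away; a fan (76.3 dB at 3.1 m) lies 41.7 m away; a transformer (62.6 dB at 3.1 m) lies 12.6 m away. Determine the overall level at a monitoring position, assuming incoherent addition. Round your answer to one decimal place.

Propagate each source to the receiver with L = L_ref − 20·log₁₀(r/r_ref), then add intensities.
chiller: 83.5 − 20·log₁₀(23.3/3.1) = 83.5 − 17.52 = 65.98 dB.
conveyor drive: 74.8 − 20·log₁₀(25.8/3.1) = 74.8 − 18.41 = 56.39 dB.
fan: 76.3 − 20·log₁₀(41.7/3.1) = 76.3 − 22.58 = 53.72 dB.
transformer: 62.6 − 20·log₁₀(12.6/3.1) = 62.6 − 12.18 = 50.42 dB.
Σ 10^(L/10) = 4.745e+06 → L_total = 10·log₁₀(4.745e+06) = 66.76 dB.

66.8 dB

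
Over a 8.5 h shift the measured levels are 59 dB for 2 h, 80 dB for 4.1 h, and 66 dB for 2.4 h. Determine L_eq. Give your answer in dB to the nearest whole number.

Weight each interval's intensity by its duration and average over T = 8.5 h:
Σ tᵢ·10^(Lᵢ/10) = 2·10^(59/10) + 4.1·10^(80/10) + 2.4·10^(66/10) = 4.211e+08.
L_eq = 10·log₁₀(4.211e+08/8.5) = 76.95 dB.

77 dB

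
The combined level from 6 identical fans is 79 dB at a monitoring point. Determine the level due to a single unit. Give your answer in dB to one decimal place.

71.2 dB

Dividing the total intensity by 6 lowers the level by 10·log₁₀ 6 = 7.782 dB: L₁ = 79 − 7.782.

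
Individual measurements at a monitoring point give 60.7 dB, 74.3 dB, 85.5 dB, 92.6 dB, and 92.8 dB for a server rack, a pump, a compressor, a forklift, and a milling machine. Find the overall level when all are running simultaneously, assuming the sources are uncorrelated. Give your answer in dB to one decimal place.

96.1 dB

Incoherent sources combine by intensity addition: L_total = 10·log₁₀(Σ 10^(L_i/10)).
Σ 10^(L/10) = 10^(60.7/10) + 10^(74.3/10) + 10^(85.5/10) + 10^(92.6/10) + 10^(92.8/10) = 4.108e+09.
L_total = 10·log₁₀(4.108e+09) = 96.14 dB.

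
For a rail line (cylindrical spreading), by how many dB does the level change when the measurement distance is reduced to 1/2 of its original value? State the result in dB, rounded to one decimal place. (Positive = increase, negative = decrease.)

+3.0 dB

A line source loses 3 dB per doubling of distance; generally ΔL = −10·log₁₀(r₂/r₁).
ΔL = −10·log₁₀(0.5) = +3.01 dB.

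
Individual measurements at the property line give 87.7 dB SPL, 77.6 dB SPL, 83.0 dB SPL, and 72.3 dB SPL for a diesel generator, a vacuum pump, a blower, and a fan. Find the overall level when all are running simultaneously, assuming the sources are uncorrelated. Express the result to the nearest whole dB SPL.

Incoherent sources combine by intensity addition: L_total = 10·log₁₀(Σ 10^(L_i/10)).
Σ 10^(L/10) = 10^(87.7/10) + 10^(77.6/10) + 10^(83.0/10) + 10^(72.3/10) = 8.629e+08.
L_total = 10·log₁₀(8.629e+08) = 89.36 dB SPL.

89 dB SPL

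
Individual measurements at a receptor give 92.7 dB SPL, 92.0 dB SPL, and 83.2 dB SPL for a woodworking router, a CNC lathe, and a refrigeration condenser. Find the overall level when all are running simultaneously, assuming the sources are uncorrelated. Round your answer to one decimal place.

95.6 dB SPL

Incoherent sources combine by intensity addition: L_total = 10·log₁₀(Σ 10^(L_i/10)).
Σ 10^(L/10) = 10^(92.7/10) + 10^(92.0/10) + 10^(83.2/10) = 3.656e+09.
L_total = 10·log₁₀(3.656e+09) = 95.63 dB SPL.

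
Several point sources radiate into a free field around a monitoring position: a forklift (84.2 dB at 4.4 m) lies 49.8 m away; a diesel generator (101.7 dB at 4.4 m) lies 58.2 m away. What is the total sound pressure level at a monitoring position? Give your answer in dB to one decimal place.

79.4 dB

First find each source's level at the receiver (point-source: −20·log₁₀(r/r_ref)), then combine on an intensity basis.
forklift: 84.2 − 20·log₁₀(49.8/4.4) = 84.2 − 21.08 = 63.12 dB.
diesel generator: 101.7 − 20·log₁₀(58.2/4.4) = 101.7 − 22.43 = 79.27 dB.
Σ 10^(L/10) = 8.659e+07 → L_total = 10·log₁₀(8.659e+07) = 79.37 dB.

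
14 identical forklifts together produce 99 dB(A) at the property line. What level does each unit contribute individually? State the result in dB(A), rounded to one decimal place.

87.5 dB(A)

Dividing the total intensity by 14 lowers the level by 10·log₁₀ 14 = 11.461 dB: L₁ = 99 − 11.461.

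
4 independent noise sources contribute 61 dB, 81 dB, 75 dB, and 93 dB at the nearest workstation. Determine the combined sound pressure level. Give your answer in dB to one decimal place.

93.3 dB

Incoherent sources combine by intensity addition: L_total = 10·log₁₀(Σ 10^(L_i/10)).
Σ 10^(L/10) = 10^(61/10) + 10^(81/10) + 10^(75/10) + 10^(93/10) = 2.154e+09.
L_total = 10·log₁₀(2.154e+09) = 93.33 dB.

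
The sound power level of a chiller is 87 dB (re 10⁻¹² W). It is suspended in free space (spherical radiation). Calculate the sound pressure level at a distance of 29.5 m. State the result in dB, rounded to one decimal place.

46.6 dB

Free-field spherical radiation: L_p = L_w − 10·log₁₀(4π·r²), r = 29.5 m.
4π·r² = 1.094e+04 m², 10·log₁₀ of that is 40.389 dB.
L_p = 87 − 40.389 = 46.61 dB.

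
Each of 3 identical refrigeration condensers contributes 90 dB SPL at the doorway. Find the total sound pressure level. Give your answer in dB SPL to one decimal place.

94.8 dB SPL

N identical incoherent sources raise the level by 10·log₁₀ N.
L_total = 90 + 10·log₁₀(3) = 90 + 4.771 = 94.77 dB SPL.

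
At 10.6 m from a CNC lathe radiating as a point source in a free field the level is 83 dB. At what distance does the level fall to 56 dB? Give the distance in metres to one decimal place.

The 27.0 dB drop corresponds to a distance ratio of 10^(27.0/20) for a point source.
r₂ = 10.6·10^((83−56)/20) = 10.6·10^(27.0/20) = 237.30 m.

237.3 m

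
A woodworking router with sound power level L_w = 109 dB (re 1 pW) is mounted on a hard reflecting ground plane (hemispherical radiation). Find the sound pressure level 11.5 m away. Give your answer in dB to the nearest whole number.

Free-field hemispherical radiation: L_p = L_w − 10·log₁₀(2π·r²), r = 11.5 m.
2π·r² = 831 m², 10·log₁₀ of that is 29.196 dB.
L_p = 109 − 29.196 = 79.80 dB.

80 dB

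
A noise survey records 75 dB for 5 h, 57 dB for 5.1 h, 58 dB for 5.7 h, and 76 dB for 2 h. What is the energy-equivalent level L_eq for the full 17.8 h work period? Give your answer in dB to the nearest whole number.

71 dB

Weight each interval's intensity by its duration and average over T = 17.8 h:
Σ tᵢ·10^(Lᵢ/10) = 5·10^(75/10) + 5.1·10^(57/10) + 5.7·10^(58/10) + 2·10^(76/10) = 2.439e+08.
L_eq = 10·log₁₀(2.439e+08/17.8) = 71.37 dB.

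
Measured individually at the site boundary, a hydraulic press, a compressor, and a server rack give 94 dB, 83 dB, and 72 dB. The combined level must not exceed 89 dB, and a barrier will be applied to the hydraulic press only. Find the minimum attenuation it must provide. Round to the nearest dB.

Fixed contribution from the other sources: Σ 10^(L/10) = 10^(83/10) + 10^(72/10) = 2.154e+08 (83.33 dB).
To meet 89 dB overall, the treated hydraulic press may contribute at most 10^(89/10) − 2.154e+08 = 5.790e+08, i.e. 87.63 dB.
So the hydraulic press must be reduced from 94 to 87.63 dB: IL = 6.37 dB.

6 dB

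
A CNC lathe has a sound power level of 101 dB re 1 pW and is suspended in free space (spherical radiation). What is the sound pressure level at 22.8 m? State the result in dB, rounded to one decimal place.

Free-field spherical radiation: L_p = L_w − 10·log₁₀(4π·r²), r = 22.8 m.
4π·r² = 6533 m², 10·log₁₀ of that is 38.151 dB.
L_p = 101 − 38.151 = 62.85 dB.

62.8 dB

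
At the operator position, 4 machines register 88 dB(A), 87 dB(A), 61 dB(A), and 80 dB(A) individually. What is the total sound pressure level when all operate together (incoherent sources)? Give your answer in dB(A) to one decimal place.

Incoherent sources combine by intensity addition: L_total = 10·log₁₀(Σ 10^(L_i/10)).
Σ 10^(L/10) = 10^(88/10) + 10^(87/10) + 10^(61/10) + 10^(80/10) = 1.233e+09.
L_total = 10·log₁₀(1.233e+09) = 90.91 dB(A).

90.9 dB(A)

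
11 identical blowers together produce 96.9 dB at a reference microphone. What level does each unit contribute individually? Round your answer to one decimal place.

86.5 dB

For N identical incoherent sources L_total = L₁ + 10·log₁₀ N, so L₁ = 96.9 − 10·log₁₀(11) = 96.9 − 10.414.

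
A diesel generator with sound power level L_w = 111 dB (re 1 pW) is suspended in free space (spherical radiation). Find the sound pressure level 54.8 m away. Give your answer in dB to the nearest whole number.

L_p = L_w − 10·log₁₀(4π·r²) with r = 54.8 m.
4π·r² = 3.774e+04 m², 10·log₁₀ of that is 45.768 dB.
L_p = 111 − 45.768 = 65.23 dB.

65 dB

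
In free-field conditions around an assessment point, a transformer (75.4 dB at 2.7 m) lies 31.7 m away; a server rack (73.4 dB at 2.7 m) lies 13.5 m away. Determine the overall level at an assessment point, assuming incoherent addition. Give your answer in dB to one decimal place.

First find each source's level at the receiver (point-source: −20·log₁₀(r/r_ref)), then combine on an intensity basis.
transformer: 75.4 − 20·log₁₀(31.7/2.7) = 75.4 − 21.39 = 54.01 dB.
server rack: 73.4 − 20·log₁₀(13.5/2.7) = 73.4 − 13.98 = 59.42 dB.
Σ 10^(L/10) = 1.127e+06 → L_total = 10·log₁₀(1.127e+06) = 60.52 dB.

60.5 dB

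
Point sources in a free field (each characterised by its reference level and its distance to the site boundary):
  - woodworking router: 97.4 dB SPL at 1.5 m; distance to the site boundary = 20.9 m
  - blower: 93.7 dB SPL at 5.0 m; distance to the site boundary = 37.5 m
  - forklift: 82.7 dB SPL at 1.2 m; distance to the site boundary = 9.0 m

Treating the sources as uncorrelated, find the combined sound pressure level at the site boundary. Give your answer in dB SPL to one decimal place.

Apply inverse-square spreading to bring every level to the receiver, then sum 10^(L/10).
woodworking router: 97.4 − 20·log₁₀(20.9/1.5) = 97.4 − 22.88 = 74.52 dB SPL.
blower: 93.7 − 20·log₁₀(37.5/5.0) = 93.7 − 17.50 = 76.20 dB SPL.
forklift: 82.7 − 20·log₁₀(9.0/1.2) = 82.7 − 17.50 = 65.20 dB SPL.
Σ 10^(L/10) = 7.329e+07 → L_total = 10·log₁₀(7.329e+07) = 78.65 dB SPL.

78.7 dB SPL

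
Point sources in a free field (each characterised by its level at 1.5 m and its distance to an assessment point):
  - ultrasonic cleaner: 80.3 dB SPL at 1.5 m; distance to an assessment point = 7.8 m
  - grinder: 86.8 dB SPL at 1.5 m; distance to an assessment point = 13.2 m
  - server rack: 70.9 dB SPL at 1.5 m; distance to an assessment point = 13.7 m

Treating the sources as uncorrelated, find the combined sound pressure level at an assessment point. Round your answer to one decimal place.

First find each source's level at the receiver (point-source: −20·log₁₀(r/r_ref)), then combine on an intensity basis.
ultrasonic cleaner: 80.3 − 20·log₁₀(7.8/1.5) = 80.3 − 14.32 = 65.98 dB SPL.
grinder: 86.8 − 20·log₁₀(13.2/1.5) = 86.8 − 18.89 = 67.91 dB SPL.
server rack: 70.9 − 20·log₁₀(13.7/1.5) = 70.9 − 19.21 = 51.69 dB SPL.
Σ 10^(L/10) = 1.029e+07 → L_total = 10·log₁₀(1.029e+07) = 70.12 dB SPL.

70.1 dB SPL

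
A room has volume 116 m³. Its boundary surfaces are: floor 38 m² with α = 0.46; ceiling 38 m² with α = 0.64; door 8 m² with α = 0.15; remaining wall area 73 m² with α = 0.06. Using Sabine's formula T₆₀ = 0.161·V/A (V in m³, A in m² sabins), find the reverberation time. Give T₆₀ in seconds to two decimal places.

Total absorption A = 38·0.46 + 38·0.64 + 8·0.15 + 73·0.06 = 47.38 m² sabins.
T₆₀ = 0.161 × 116 / 47.38 = 0.394 s.

0.39 s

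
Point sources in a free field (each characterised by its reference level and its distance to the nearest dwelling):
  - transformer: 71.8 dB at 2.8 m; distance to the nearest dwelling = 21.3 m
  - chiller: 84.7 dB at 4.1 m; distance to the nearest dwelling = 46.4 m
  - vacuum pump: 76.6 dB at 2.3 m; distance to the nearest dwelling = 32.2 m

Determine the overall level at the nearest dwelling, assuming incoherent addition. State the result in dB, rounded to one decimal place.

First find each source's level at the receiver (point-source: −20·log₁₀(r/r_ref)), then combine on an intensity basis.
transformer: 71.8 − 20·log₁₀(21.3/2.8) = 71.8 − 17.62 = 54.18 dB.
chiller: 84.7 − 20·log₁₀(46.4/4.1) = 84.7 − 21.07 = 63.63 dB.
vacuum pump: 76.6 − 20·log₁₀(32.2/2.3) = 76.6 − 22.92 = 53.68 dB.
Σ 10^(L/10) = 2.799e+06 → L_total = 10·log₁₀(2.799e+06) = 64.47 dB.

64.5 dB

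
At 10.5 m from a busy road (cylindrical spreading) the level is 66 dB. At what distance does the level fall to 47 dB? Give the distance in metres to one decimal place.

The 19.0 dB drop corresponds to a distance ratio of 10^(19.0/10) for a line source.
r₂ = 10.5·10^((66−47)/10) = 10.5·10^(19.0/10) = 834.04 m.

834.0 m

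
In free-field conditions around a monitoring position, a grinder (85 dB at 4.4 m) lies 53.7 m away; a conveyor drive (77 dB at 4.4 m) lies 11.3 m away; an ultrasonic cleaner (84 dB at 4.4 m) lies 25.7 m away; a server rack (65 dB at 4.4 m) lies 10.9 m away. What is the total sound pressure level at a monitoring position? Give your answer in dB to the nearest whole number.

First find each source's level at the receiver (point-source: −20·log₁₀(r/r_ref)), then combine on an intensity basis.
grinder: 85 − 20·log₁₀(53.7/4.4) = 85 − 21.73 = 63.27 dB.
conveyor drive: 77 − 20·log₁₀(11.3/4.4) = 77 − 8.19 = 68.81 dB.
ultrasonic cleaner: 84 − 20·log₁₀(25.7/4.4) = 84 − 15.33 = 68.67 dB.
server rack: 65 − 20·log₁₀(10.9/4.4) = 65 − 7.88 = 57.12 dB.
Σ 10^(L/10) = 1.760e+07 → L_total = 10·log₁₀(1.760e+07) = 72.46 dB.

72 dB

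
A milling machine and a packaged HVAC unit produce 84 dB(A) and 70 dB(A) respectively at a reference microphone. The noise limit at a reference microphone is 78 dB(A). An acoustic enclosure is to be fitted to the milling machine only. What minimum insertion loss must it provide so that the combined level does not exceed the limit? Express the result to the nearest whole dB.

7 dB

The untreated sources together contribute 10^(70/10) = 1.000e+07, i.e. 70.00 dB(A).
To meet 78 dB(A) overall, the treated milling machine may contribute at most 10^(78/10) − 1.000e+07 = 5.310e+07, i.e. 77.25 dB(A).
Required insertion loss = 84 − 77.25 = 6.75 dB.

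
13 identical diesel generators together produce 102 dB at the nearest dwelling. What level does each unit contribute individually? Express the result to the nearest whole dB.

91 dB

Dividing the total intensity by 13 lowers the level by 10·log₁₀ 13 = 11.139 dB: L₁ = 102 − 11.139.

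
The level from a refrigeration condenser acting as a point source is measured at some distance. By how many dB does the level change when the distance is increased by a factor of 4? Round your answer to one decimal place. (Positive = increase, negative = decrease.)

-12.0 dB

With spherical spreading the level changes by −20·log₁₀(r₂/r₁).
ΔL = −20·log₁₀(4) = -12.04 dB.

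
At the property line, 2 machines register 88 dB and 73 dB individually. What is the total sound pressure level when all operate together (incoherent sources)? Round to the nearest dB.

88 dB

Incoherent sources combine by intensity addition: L_total = 10·log₁₀(Σ 10^(L_i/10)).
Σ 10^(L/10) = 10^(88/10) + 10^(73/10) = 6.509e+08.
L_total = 10·log₁₀(6.509e+08) = 88.14 dB.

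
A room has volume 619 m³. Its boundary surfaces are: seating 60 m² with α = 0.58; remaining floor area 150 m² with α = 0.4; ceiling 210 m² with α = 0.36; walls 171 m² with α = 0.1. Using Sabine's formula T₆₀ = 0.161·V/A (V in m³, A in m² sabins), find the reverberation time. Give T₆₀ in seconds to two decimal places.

0.53 s

A = Σ Sᵢαᵢ = 60·0.58 + 150·0.4 + 210·0.36 + 171·0.1 = 187.50 m².
T₆₀ = 0.161·V/A = 0.161·619/187.50 = 0.532 s.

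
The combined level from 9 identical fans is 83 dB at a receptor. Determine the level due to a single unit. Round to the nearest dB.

73 dB

Dividing the total intensity by 9 lowers the level by 10·log₁₀ 9 = 9.542 dB: L₁ = 83 − 9.542.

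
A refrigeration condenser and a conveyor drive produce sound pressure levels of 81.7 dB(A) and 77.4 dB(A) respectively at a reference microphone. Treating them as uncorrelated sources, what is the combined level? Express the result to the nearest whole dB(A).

83 dB(A)

For uncorrelated sources the intensities add, so convert each level to linear form, sum, and take 10·log₁₀ of the total.
Σ 10^(L/10) = 10^(81.7/10) + 10^(77.4/10) = 2.029e+08.
L_total = 10·log₁₀(2.029e+08) = 83.07 dB(A).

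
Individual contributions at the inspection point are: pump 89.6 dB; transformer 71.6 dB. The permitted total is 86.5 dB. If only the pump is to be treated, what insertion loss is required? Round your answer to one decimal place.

Everything except the pump sums to 10^(71.6/10) = 1.445e+07 in linear terms, 71.60 dB.
To meet 86.5 dB overall, the treated pump may contribute at most 10^(86.5/10) − 1.445e+07 = 4.322e+08, i.e. 86.36 dB.
Required insertion loss = 89.6 − 86.36 = 3.24 dB.

3.2 dB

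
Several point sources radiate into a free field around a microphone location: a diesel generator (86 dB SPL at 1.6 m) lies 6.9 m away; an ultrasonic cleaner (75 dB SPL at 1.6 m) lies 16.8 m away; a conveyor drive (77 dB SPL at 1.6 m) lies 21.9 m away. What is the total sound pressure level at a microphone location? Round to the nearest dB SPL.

Apply inverse-square spreading to bring every level to the receiver, then sum 10^(L/10).
diesel generator: 86 − 20·log₁₀(6.9/1.6) = 86 − 12.69 = 73.31 dB SPL.
ultrasonic cleaner: 75 − 20·log₁₀(16.8/1.6) = 75 − 20.42 = 54.58 dB SPL.
conveyor drive: 77 − 20·log₁₀(21.9/1.6) = 77 − 22.73 = 54.27 dB SPL.
Σ 10^(L/10) = 2.196e+07 → L_total = 10·log₁₀(2.196e+07) = 73.42 dB SPL.

73 dB SPL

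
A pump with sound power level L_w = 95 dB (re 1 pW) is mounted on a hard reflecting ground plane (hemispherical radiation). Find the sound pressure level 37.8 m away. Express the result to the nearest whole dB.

The power spreads over a hemisphere of area 2π·r², so L_p = L_w − 10·log₁₀(2π·r²).
2π·r² = 8978 m², 10·log₁₀ of that is 39.532 dB.
L_p = 95 − 39.532 = 55.47 dB.

55 dB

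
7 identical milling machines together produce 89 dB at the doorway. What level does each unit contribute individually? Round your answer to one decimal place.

7 equal contributions raise the level by 10·log₁₀ 7 = 8.451 dB, so each unit alone gives 89 − 8.451.

80.5 dB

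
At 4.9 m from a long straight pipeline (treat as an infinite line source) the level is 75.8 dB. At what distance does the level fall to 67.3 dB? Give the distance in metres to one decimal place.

Line-source spreading drops the level by 10·log₁₀(r₂/r₁); inverting, r₂/r₁ = 10^(ΔL/10).
r₂ = 4.9·10^((75.8−67.3)/10) = 4.9·10^(8.5/10) = 34.69 m.

34.7 m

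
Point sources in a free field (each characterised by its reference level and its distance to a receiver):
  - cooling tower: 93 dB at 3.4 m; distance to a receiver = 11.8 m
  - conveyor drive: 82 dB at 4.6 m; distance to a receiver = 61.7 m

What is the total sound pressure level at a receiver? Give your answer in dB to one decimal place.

82.2 dB

Propagate each source to the receiver with L = L_ref − 20·log₁₀(r/r_ref), then add intensities.
cooling tower: 93 − 20·log₁₀(11.8/3.4) = 93 − 10.81 = 82.19 dB.
conveyor drive: 82 − 20·log₁₀(61.7/4.6) = 82 − 22.55 = 59.45 dB.
Σ 10^(L/10) = 1.665e+08 → L_total = 10·log₁₀(1.665e+08) = 82.21 dB.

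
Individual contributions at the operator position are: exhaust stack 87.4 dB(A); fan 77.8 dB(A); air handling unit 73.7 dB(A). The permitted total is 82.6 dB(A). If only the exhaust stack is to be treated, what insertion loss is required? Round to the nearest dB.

7 dB

Everything except the exhaust stack sums to 10^(77.8/10) + 10^(73.7/10) = 8.370e+07 in linear terms, 79.23 dB(A).
To meet 82.6 dB(A) overall, the treated exhaust stack may contribute at most 10^(82.6/10) − 8.370e+07 = 9.827e+07, i.e. 79.92 dB(A).
So the exhaust stack must be reduced from 87.4 to 79.92 dB(A): IL = 7.48 dB.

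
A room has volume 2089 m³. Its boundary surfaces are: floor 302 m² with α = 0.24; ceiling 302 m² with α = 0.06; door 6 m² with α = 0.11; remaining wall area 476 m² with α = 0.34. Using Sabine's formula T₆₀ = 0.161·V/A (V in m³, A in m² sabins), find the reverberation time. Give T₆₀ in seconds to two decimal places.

Summing Sᵢαᵢ: 302·0.24 + 302·0.06 + 6·0.11 + 476·0.34 = 253.10 m².
T₆₀ = 0.161·V/A = 0.161·2089/253.10 = 1.329 s.

1.33 s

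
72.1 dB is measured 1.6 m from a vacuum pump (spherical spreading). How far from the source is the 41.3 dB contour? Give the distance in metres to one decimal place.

The 30.8 dB drop corresponds to a distance ratio of 10^(30.8/20) for a point source.
r₂ = 1.6·10^((72.1−41.3)/20) = 1.6·10^(30.8/20) = 55.48 m.

55.5 m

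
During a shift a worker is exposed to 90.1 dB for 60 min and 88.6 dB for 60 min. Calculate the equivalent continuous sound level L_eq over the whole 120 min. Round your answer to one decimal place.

The energy average is taken in the linear domain: L_eq = 10·log₁₀[(Σ tᵢ·10^(Lᵢ/10))/T], T = 120 min.
Σ tᵢ·10^(Lᵢ/10) = 60·10^(90.1/10) + 60·10^(88.6/10) = 1.049e+11.
L_eq = 10·log₁₀(1.049e+11/120) = 89.41 dB.

89.4 dB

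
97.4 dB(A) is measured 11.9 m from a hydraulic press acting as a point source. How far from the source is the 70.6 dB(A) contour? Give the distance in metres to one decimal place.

Point-source spreading drops the level by 20·log₁₀(r₂/r₁); inverting, r₂/r₁ = 10^(ΔL/20).
r₂ = 11.9·10^((97.4−70.6)/20) = 11.9·10^(26.8/20) = 260.34 m.

260.3 m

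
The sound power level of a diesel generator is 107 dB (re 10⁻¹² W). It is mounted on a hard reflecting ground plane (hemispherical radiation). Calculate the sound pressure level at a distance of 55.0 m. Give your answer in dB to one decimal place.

The power spreads over a hemisphere of area 2π·r², so L_p = L_w − 10·log₁₀(2π·r²).
2π·r² = 1.901e+04 m², 10·log₁₀ of that is 42.789 dB.
L_p = 107 − 42.789 = 64.21 dB.

64.2 dB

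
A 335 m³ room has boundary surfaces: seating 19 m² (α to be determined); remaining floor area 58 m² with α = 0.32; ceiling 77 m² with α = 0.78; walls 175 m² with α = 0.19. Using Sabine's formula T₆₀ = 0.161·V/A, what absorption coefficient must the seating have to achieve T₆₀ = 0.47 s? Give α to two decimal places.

0.15

A = 0.161·V/T₆₀ = 0.161·335/0.47 = 114.76 m² sabins.
Absorption from the other surfaces = 58·0.32 + 77·0.78 + 175·0.19 = 111.87 m², so the seating must supply 2.89 m² over 19 m².
α = 2.89/19 = 0.152.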